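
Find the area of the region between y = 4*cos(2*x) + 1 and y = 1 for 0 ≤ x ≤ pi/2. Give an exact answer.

The difference (4*cos(2*x) + 1) - (1) = 4*cos(2*x) changes sign at x = pi/4 inside [0, pi/2], so split the integral there.
∫[0,pi/4] (4*cos(2*x)) dx = 2.
∫[pi/4,pi/2] (4*cos(2*x)) dx = -2; the area of that piece is 2.
Total area = 2 + 2 = 4.

4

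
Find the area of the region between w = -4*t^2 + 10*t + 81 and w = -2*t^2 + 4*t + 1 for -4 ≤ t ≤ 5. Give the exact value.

621

On [-4, 5], (-4*t^2 + 10*t + 81) - (-2*t^2 + 4*t + 1) = -2*t^2 + 6*t + 80 is ≥ 0 throughout, so the area is a single integral of |-2*t^2 + 6*t + 80|.
∫[-4,5] (-2*t^2 + 6*t + 80) dt = 621.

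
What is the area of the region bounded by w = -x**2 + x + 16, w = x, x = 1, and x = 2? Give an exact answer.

On [1, 2], (-x**2 + x + 16) - (x) = -x**2 + 16 is ≥ 0 throughout, so the area is a single integral of |-x**2 + 16|.
∫[1,2] (-x**2 + 16) dx = 41/3.

41/3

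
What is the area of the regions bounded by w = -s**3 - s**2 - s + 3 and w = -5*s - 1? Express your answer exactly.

71/6

Set the curves equal: -s**3 - s**2 - s + 3 = -5*s - 1, so -s**3 - s**2 + 4*s + 4 = 0, which factors as -(s - 2)*(s + 1)*(s + 2) = 0. The curves meet at s = -2, -1, 2.
On [-2, -1], w = -5*s - 1 is on top; that piece has area ∫[-2,-1] (-(-s**3 - s**2 + 4*s + 4)) ds = 7/12.
On [-1, 2], w = -s**3 - s**2 - s + 3 is on top; that piece has area ∫[-1,2] (-s**3 - s**2 + 4*s + 4) ds = 45/4.
Total enclosed area = 7/12 + 45/4 = 71/6.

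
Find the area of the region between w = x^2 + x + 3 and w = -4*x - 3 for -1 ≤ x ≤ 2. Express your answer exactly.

On [-1, 2], (x^2 + x + 3) - (-4*x - 3) = x^2 + 5*x + 6 is ≥ 0 throughout, so the area is a single integral of |x^2 + 5*x + 6|.
∫[-1,2] (x^2 + 5*x + 6) dx = 57/2.

57/2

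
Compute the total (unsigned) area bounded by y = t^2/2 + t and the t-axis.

2/3

The curve meets the t-axis where t^2/2 + t = 0, i.e. t*(t + 2)/2 = 0, at t = -2, 0.
On [-2, 0] the curve lies below the axis; ∫[-2,0] (t^2/2 + t) dt = -2/3, giving area 2/3.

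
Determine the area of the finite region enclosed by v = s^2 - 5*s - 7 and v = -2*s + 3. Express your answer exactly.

343/6

Set the curves equal: s^2 - 5*s - 7 = -2*s + 3, so s^2 - 3*s - 10 = 0, which factors as (s - 5)*(s + 2) = 0. The curves meet at s = -2, 5.
On [-2, 5], v = -2*s + 3 is on top; that piece has area ∫[-2,5] (-(s^2 - 3*s - 10)) ds = 343/6.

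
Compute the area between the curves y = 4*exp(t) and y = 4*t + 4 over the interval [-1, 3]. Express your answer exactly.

On [-1, 3], (4*exp(t)) - (4*t + 4) = -4*t + 4*exp(t) - 4 is ≥ 0 throughout, so the area is a single integral of |-4*t + 4*exp(t) - 4|.
∫[-1,3] (-4*t + 4*exp(t) - 4) dt = -32 - 4*exp(-1) + 4*exp(3).

-32 - 4*exp(-1) + 4*exp(3)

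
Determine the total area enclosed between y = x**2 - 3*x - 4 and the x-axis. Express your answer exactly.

The curve meets the x-axis where x**2 - 3*x - 4 = 0, i.e. (x - 4)*(x + 1) = 0, at x = -1, 4.
On [-1, 4] the curve lies below the axis; ∫[-1,4] (x**2 - 3*x - 4) dx = -125/6, giving area 125/6.

125/6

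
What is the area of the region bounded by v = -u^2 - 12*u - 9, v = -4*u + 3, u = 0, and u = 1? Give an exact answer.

49/3

On [0, 1], (-u^2 - 12*u - 9) - (-4*u + 3) = -u^2 - 8*u - 12 is ≤ 0 throughout, so the area is a single integral of |-u^2 - 8*u - 12|.
∫[0,1] (-u^2 - 8*u - 12) du = -49/3; the area of that piece is 49/3.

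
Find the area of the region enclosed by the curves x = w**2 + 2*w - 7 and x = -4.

32/3

Both boundary curves give x as a function of w, so integrate with respect to w. Setting them equal: w**2 + 2*w - 3 = 0, i.e. (w - 1)*(w + 3) = 0, so they meet at w = -3, 1.
For w in [-3, 1], x = w**2 + 2*w - 7 is on the left; area = ∫[-3,1] (-(w**2 + 2*w - 3)) dw = 32/3.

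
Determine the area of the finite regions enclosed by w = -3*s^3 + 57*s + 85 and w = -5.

1551/2

Set the curves equal: -3*s^3 + 57*s + 85 = -5, so -3*s^3 + 57*s + 90 = 0, which factors as -3*(s - 5)*(s + 2)*(s + 3) = 0. The curves meet at s = -3, -2, 5.
On [-3, -2], w = -5 is on top; that piece has area ∫[-3,-2] (-(-3*s^3 + 57*s + 90)) ds = 15/4.
On [-2, 5], w = -3*s^3 + 57*s + 85 is on top; that piece has area ∫[-2,5] (-3*s^3 + 57*s + 90) ds = 3087/4.
Total enclosed area = 15/4 + 3087/4 = 1551/2.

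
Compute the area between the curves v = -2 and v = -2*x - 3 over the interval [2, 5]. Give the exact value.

24

On [2, 5], (-2) - (-2*x - 3) = 2*x + 1 is ≥ 0 throughout, so the area is a single integral of |2*x + 1|.
∫[2,5] (2*x + 1) dx = 24.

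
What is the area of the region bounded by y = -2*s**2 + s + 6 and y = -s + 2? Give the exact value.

Set the curves equal: -2*s**2 + s + 6 = -s + 2, so -2*s**2 + 2*s + 4 = 0, which factors as -2*(s - 2)*(s + 1) = 0. The curves meet at s = -1, 2.
On [-1, 2], y = -2*s**2 + s + 6 is on top; that piece has area ∫[-1,2] (-2*s**2 + 2*s + 4) ds = 9.

9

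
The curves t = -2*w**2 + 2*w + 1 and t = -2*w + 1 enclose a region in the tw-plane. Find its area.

8/3

Both boundary curves give t as a function of w, so integrate with respect to w. Setting them equal: -2*w**2 + 4*w = 0, i.e. -2*w*(w - 2) = 0, so they meet at w = 0, 2.
For w in [0, 2], t = -2*w**2 + 2*w + 1 is on the right; area = ∫[0,2] (-2*w**2 + 4*w) dw = 8/3.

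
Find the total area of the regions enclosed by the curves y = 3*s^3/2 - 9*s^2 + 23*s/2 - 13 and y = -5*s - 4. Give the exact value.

Set the curves equal: 3*s^3/2 - 9*s^2 + 23*s/2 - 13 = -5*s - 4, so 3*s^3/2 - 9*s^2 + 33*s/2 - 9 = 0, which factors as 3*(s - 3)*(s - 2)*(s - 1)/2 = 0. The curves meet at s = 1, 2, 3.
On [1, 2], y = 3*s^3/2 - 9*s^2 + 23*s/2 - 13 is on top; that piece has area ∫[1,2] (3*s^3/2 - 9*s^2 + 33*s/2 - 9) ds = 3/8.
On [2, 3], y = -5*s - 4 is on top; that piece has area ∫[2,3] (-(3*s^3/2 - 9*s^2 + 33*s/2 - 9)) ds = 3/8.
Total enclosed area = 3/8 + 3/8 = 3/4.

3/4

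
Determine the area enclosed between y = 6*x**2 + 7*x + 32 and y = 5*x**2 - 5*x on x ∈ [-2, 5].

On [-2, 5], (6*x**2 + 7*x + 32) - (5*x**2 - 5*x) = x**2 + 12*x + 32 is ≥ 0 throughout, so the area is a single integral of |x**2 + 12*x + 32|.
∫[-2,5] (x**2 + 12*x + 32) dx = 1183/3.

1183/3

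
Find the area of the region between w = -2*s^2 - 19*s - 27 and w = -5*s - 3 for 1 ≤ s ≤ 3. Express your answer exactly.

364/3

On [1, 3], (-2*s^2 - 19*s - 27) - (-5*s - 3) = -2*s^2 - 14*s - 24 is ≤ 0 throughout, so the area is a single integral of |-2*s^2 - 14*s - 24|.
∫[1,3] (-2*s^2 - 14*s - 24) ds = -364/3; the area of that piece is 364/3.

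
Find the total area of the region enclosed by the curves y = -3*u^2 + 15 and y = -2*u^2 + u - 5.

Set the curves equal: -3*u^2 + 15 = -2*u^2 + u - 5, so -u^2 - u + 20 = 0, which factors as -(u - 4)*(u + 5) = 0. The curves meet at u = -5, 4.
On [-5, 4], y = -3*u^2 + 15 is on top; that piece has area ∫[-5,4] (-u^2 - u + 20) du = 243/2.

243/2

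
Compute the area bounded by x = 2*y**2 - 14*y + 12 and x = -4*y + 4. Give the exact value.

Both boundary curves give x as a function of y, so integrate with respect to y. Setting them equal: 2*y**2 - 10*y + 8 = 0, i.e. 2*(y - 4)*(y - 1) = 0, so they meet at y = 1, 4.
For y in [1, 4], x = 2*y**2 - 14*y + 12 is on the left; area = ∫[1,4] (-(2*y**2 - 10*y + 8)) dy = 9.

9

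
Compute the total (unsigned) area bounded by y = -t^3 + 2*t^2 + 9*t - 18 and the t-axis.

The curve meets the t-axis where -t^3 + 2*t^2 + 9*t - 18 = 0, i.e. -(t - 3)*(t - 2)*(t + 3) = 0, at t = -3, 2, 3.
On [-3, 2] the curve lies below the axis; ∫[-3,2] (-t^3 + 2*t^2 + 9*t - 18) dt = -875/12, giving area 875/12.
On [2, 3] the curve lies above the axis; ∫[2,3] (-t^3 + 2*t^2 + 9*t - 18) dt = 11/12, giving area 11/12.
Total area = 875/12 + 11/12 = 443/6.

443/6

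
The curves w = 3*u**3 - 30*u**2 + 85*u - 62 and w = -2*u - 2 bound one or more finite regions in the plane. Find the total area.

Set the curves equal: 3*u**3 - 30*u**2 + 85*u - 62 = -2*u - 2, so 3*u**3 - 30*u**2 + 87*u - 60 = 0, which factors as 3*(u - 5)*(u - 4)*(u - 1) = 0. The curves meet at u = 1, 4, 5.
On [1, 4], w = 3*u**3 - 30*u**2 + 85*u - 62 is on top; that piece has area ∫[1,4] (3*u**3 - 30*u**2 + 87*u - 60) du = 135/4.
On [4, 5], w = -2*u - 2 is on top; that piece has area ∫[4,5] (-(3*u**3 - 30*u**2 + 87*u - 60)) du = 7/4.
Total enclosed area = 135/4 + 7/4 = 71/2.

71/2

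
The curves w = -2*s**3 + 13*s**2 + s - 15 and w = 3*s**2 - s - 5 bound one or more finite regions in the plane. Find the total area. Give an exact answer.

Set the curves equal: -2*s**3 + 13*s**2 + s - 15 = 3*s**2 - s - 5, so -2*s**3 + 10*s**2 + 2*s - 10 = 0, which factors as -2*(s - 5)*(s - 1)*(s + 1) = 0. The curves meet at s = -1, 1, 5.
On [-1, 1], w = 3*s**2 - s - 5 is on top; that piece has area ∫[-1,1] (-(-2*s**3 + 10*s**2 + 2*s - 10)) ds = 40/3.
On [1, 5], w = -2*s**3 + 13*s**2 + s - 15 is on top; that piece has area ∫[1,5] (-2*s**3 + 10*s**2 + 2*s - 10) ds = 256/3.
Total enclosed area = 40/3 + 256/3 = 296/3.

296/3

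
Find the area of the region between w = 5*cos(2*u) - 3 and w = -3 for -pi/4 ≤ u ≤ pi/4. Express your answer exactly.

On [-pi/4, pi/4], (5*cos(2*u) - 3) - (-3) = 5*cos(2*u) is ≥ 0 throughout, so the area is a single integral of |5*cos(2*u)|.
∫[-pi/4,pi/4] (5*cos(2*u)) du = 5.

5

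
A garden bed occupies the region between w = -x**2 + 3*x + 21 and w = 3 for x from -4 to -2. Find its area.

The difference (-x**2 + 3*x + 21) - (3) = -x**2 + 3*x + 18 changes sign at x = -3 inside [-4, -2], so split the integral there.
∫[-4,-3] (-x**2 + 3*x + 18) dx = -29/6; the area of that piece is 29/6.
∫[-3,-2] (-x**2 + 3*x + 18) dx = 25/6.
Total area = 29/6 + 25/6 = 9.

9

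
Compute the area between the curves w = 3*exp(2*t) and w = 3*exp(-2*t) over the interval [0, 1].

-3 + 3*exp(-2)/2 + 3*exp(2)/2

On [0, 1], (3*exp(2*t)) - (3*exp(-2*t)) = 3*exp(2*t) - 3*exp(-2*t) is ≥ 0 throughout, so the area is a single integral of |3*exp(2*t) - 3*exp(-2*t)|.
∫[0,1] (3*exp(2*t) - 3*exp(-2*t)) dt = -3 + 3*exp(-2)/2 + 3*exp(2)/2.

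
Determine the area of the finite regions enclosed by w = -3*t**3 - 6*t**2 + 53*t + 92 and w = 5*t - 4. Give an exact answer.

568

Set the curves equal: -3*t**3 - 6*t**2 + 53*t + 92 = 5*t - 4, so -3*t**3 - 6*t**2 + 48*t + 96 = 0, which factors as -3*(t - 4)*(t + 2)*(t + 4) = 0. The curves meet at t = -4, -2, 4.
On [-4, -2], w = 5*t - 4 is on top; that piece has area ∫[-4,-2] (-(-3*t**3 - 6*t**2 + 48*t + 96)) dt = 28.
On [-2, 4], w = -3*t**3 - 6*t**2 + 53*t + 92 is on top; that piece has area ∫[-2,4] (-3*t**3 - 6*t**2 + 48*t + 96) dt = 540.
Total enclosed area = 28 + 540 = 568.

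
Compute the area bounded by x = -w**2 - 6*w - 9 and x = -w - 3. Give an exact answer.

1/6

Both boundary curves give x as a function of w, so integrate with respect to w. Setting them equal: -w**2 - 5*w - 6 = 0, i.e. -(w + 2)*(w + 3) = 0, so they meet at w = -3, -2.
For w in [-3, -2], x = -w**2 - 6*w - 9 is on the right; area = ∫[-3,-2] (-w**2 - 5*w - 6) dw = 1/6.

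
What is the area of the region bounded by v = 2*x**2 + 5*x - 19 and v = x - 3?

72

Set the curves equal: 2*x**2 + 5*x - 19 = x - 3, so 2*x**2 + 4*x - 16 = 0, which factors as 2*(x - 2)*(x + 4) = 0. The curves meet at x = -4, 2.
On [-4, 2], v = x - 3 is on top; that piece has area ∫[-4,2] (-(2*x**2 + 4*x - 16)) dx = 72.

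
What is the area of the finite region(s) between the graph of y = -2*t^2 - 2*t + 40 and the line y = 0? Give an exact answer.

243

The curve meets the t-axis where -2*t^2 - 2*t + 40 = 0, i.e. -2*(t - 4)*(t + 5) = 0, at t = -5, 4.
On [-5, 4] the curve lies above the axis; ∫[-5,4] (-2*t^2 - 2*t + 40) dt = 243, giving area 243.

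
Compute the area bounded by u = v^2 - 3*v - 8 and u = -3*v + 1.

36

Both boundary curves give u as a function of v, so integrate with respect to v. Setting them equal: v^2 - 9 = 0, i.e. (v - 3)*(v + 3) = 0, so they meet at v = -3, 3.
For v in [-3, 3], u = v^2 - 3*v - 8 is on the left; area = ∫[-3,3] (-(v^2 - 9)) dv = 36.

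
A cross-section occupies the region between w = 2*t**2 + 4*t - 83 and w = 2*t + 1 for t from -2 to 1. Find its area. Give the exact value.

On [-2, 1], (2*t**2 + 4*t - 83) - (2*t + 1) = 2*t**2 + 2*t - 84 is ≤ 0 throughout, so the area is a single integral of |2*t**2 + 2*t - 84|.
∫[-2,1] (2*t**2 + 2*t - 84) dt = -249; the area of that piece is 249.

249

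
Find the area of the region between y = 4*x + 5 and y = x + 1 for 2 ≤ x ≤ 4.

26

On [2, 4], (4*x + 5) - (x + 1) = 3*x + 4 is ≥ 0 throughout, so the area is a single integral of |3*x + 4|.
∫[2,4] (3*x + 4) dx = 26.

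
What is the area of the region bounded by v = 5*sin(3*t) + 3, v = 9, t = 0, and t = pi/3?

-10/3 + 2*pi

On [0, pi/3], (5*sin(3*t) + 3) - (9) = 5*sin(3*t) - 6 is ≤ 0 throughout, so the area is a single integral of |5*sin(3*t) - 6|.
∫[0,pi/3] (5*sin(3*t) - 6) dt = 10/3 - 2*pi; the area of that piece is -10/3 + 2*pi.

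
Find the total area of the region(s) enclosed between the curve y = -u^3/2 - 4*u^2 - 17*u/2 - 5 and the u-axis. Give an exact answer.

The curve meets the u-axis where -u^3/2 - 4*u^2 - 17*u/2 - 5 = 0, i.e. -(u + 1)*(u + 2)*(u + 5)/2 = 0, at u = -5, -2, -1.
On [-5, -2] the curve lies below the axis; ∫[-5,-2] (-u^3/2 - 4*u^2 - 17*u/2 - 5) du = -45/8, giving area 45/8.
On [-2, -1] the curve lies above the axis; ∫[-2,-1] (-u^3/2 - 4*u^2 - 17*u/2 - 5) du = 7/24, giving area 7/24.
Total area = 45/8 + 7/24 = 71/12.

71/12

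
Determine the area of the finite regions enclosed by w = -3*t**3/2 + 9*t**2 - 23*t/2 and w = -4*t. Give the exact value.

393/8

Set the curves equal: -3*t**3/2 + 9*t**2 - 23*t/2 = -4*t, so -3*t**3/2 + 9*t**2 - 15*t/2 = 0, which factors as -3*t*(t - 5)*(t - 1)/2 = 0. The curves meet at t = 0, 1, 5.
On [0, 1], w = -4*t is on top; that piece has area ∫[0,1] (-(-3*t**3/2 + 9*t**2 - 15*t/2)) dt = 9/8.
On [1, 5], w = -3*t**3/2 + 9*t**2 - 23*t/2 is on top; that piece has area ∫[1,5] (-3*t**3/2 + 9*t**2 - 15*t/2) dt = 48.
Total enclosed area = 9/8 + 48 = 393/8.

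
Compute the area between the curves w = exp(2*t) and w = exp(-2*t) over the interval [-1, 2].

-2 + exp(-4)/2 + exp(-2)/2 + exp(2)/2 + exp(4)/2

The difference (exp(2*t)) - (exp(-2*t)) = exp(2*t) - exp(-2*t) changes sign at t = 0 inside [-1, 2], so split the integral there.
∫[-1,0] (exp(2*t) - exp(-2*t)) dt = -exp(2)/2 - exp(-2)/2 + 1; the area of that piece is -1 + exp(-2)/2 + exp(2)/2.
∫[0,2] (exp(2*t) - exp(-2*t)) dt = -1 + exp(-4)/2 + exp(4)/2.
Total area = (-1 + exp(-2)/2 + exp(2)/2) + (-1 + exp(-4)/2 + exp(4)/2) = -2 + exp(-4)/2 + exp(-2)/2 + exp(2)/2 + exp(4)/2.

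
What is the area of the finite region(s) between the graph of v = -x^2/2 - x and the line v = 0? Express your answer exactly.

2/3

The curve meets the x-axis where -x^2/2 - x = 0, i.e. -x*(x + 2)/2 = 0, at x = -2, 0.
On [-2, 0] the curve lies above the axis; ∫[-2,0] (-x^2/2 - x) dx = 2/3, giving area 2/3.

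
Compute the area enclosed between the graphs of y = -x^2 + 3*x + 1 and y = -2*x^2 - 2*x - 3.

9/2

Set the curves equal: -x^2 + 3*x + 1 = -2*x^2 - 2*x - 3, so x^2 + 5*x + 4 = 0, which factors as (x + 1)*(x + 4) = 0. The curves meet at x = -4, -1.
On [-4, -1], y = -2*x^2 - 2*x - 3 is on top; that piece has area ∫[-4,-1] (-(x^2 + 5*x + 4)) dx = 9/2.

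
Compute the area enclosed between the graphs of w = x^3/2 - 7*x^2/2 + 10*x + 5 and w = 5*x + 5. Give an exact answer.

Set the curves equal: x^3/2 - 7*x^2/2 + 10*x + 5 = 5*x + 5, so x^3/2 - 7*x^2/2 + 5*x = 0, which factors as x*(x - 5)*(x - 2)/2 = 0. The curves meet at x = 0, 2, 5.
On [0, 2], w = x^3/2 - 7*x^2/2 + 10*x + 5 is on top; that piece has area ∫[0,2] (x^3/2 - 7*x^2/2 + 5*x) dx = 8/3.
On [2, 5], w = 5*x + 5 is on top; that piece has area ∫[2,5] (-(x^3/2 - 7*x^2/2 + 5*x)) dx = 63/8.
Total enclosed area = 8/3 + 63/8 = 253/24.

253/24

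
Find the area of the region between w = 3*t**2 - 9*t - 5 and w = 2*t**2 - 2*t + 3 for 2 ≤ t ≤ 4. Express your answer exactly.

118/3

On [2, 4], (3*t**2 - 9*t - 5) - (2*t**2 - 2*t + 3) = t**2 - 7*t - 8 is ≤ 0 throughout, so the area is a single integral of |t**2 - 7*t - 8|.
∫[2,4] (t**2 - 7*t - 8) dt = -118/3; the area of that piece is 118/3.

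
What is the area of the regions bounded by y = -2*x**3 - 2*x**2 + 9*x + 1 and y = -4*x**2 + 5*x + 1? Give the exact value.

Set the curves equal: -2*x**3 - 2*x**2 + 9*x + 1 = -4*x**2 + 5*x + 1, so -2*x**3 + 2*x**2 + 4*x = 0, which factors as -2*x*(x - 2)*(x + 1) = 0. The curves meet at x = -1, 0, 2.
On [-1, 0], y = -4*x**2 + 5*x + 1 is on top; that piece has area ∫[-1,0] (-(-2*x**3 + 2*x**2 + 4*x)) dx = 5/6.
On [0, 2], y = -2*x**3 - 2*x**2 + 9*x + 1 is on top; that piece has area ∫[0,2] (-2*x**3 + 2*x**2 + 4*x) dx = 16/3.
Total enclosed area = 5/6 + 16/3 = 37/6.

37/6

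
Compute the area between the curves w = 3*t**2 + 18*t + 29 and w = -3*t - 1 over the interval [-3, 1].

The difference (3*t**2 + 18*t + 29) - (-3*t - 1) = 3*t**2 + 21*t + 30 changes sign at t = -2 inside [-3, 1], so split the integral there.
∫[-3,-2] (3*t**2 + 21*t + 30) dt = -7/2; the area of that piece is 7/2.
∫[-2,1] (3*t**2 + 21*t + 30) dt = 135/2.
Total area = 7/2 + 135/2 = 71.

71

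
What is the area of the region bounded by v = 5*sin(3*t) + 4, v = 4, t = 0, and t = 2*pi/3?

The difference (5*sin(3*t) + 4) - (4) = 5*sin(3*t) changes sign at t = pi/3 inside [0, 2*pi/3], so split the integral there.
∫[0,pi/3] (5*sin(3*t)) dt = 10/3.
∫[pi/3,2*pi/3] (5*sin(3*t)) dt = -10/3; the area of that piece is 10/3.
Total area = 10/3 + 10/3 = 20/3.

20/3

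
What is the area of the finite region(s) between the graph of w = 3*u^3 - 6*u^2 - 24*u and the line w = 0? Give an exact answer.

The curve meets the u-axis where 3*u^3 - 6*u^2 - 24*u = 0, i.e. 3*u*(u - 4)*(u + 2) = 0, at u = -2, 0, 4.
On [-2, 0] the curve lies above the axis; ∫[-2,0] (3*u^3 - 6*u^2 - 24*u) du = 20, giving area 20.
On [0, 4] the curve lies below the axis; ∫[0,4] (3*u^3 - 6*u^2 - 24*u) du = -128, giving area 128.
Total area = 20 + 128 = 148.

148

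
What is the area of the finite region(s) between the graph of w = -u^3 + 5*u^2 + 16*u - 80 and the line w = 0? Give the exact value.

The curve meets the u-axis where -u^3 + 5*u^2 + 16*u - 80 = 0, i.e. -(u - 5)*(u - 4)*(u + 4) = 0, at u = -4, 4, 5.
On [-4, 4] the curve lies below the axis; ∫[-4,4] (-u^3 + 5*u^2 + 16*u - 80) du = -1280/3, giving area 1280/3.
On [4, 5] the curve lies above the axis; ∫[4,5] (-u^3 + 5*u^2 + 16*u - 80) du = 17/12, giving area 17/12.
Total area = 1280/3 + 17/12 = 5137/12.

5137/12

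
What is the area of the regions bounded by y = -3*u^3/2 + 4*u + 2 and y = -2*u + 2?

12

Set the curves equal: -3*u^3/2 + 4*u + 2 = -2*u + 2, so -3*u^3/2 + 6*u = 0, which factors as -3*u*(u - 2)*(u + 2)/2 = 0. The curves meet at u = -2, 0, 2.
On [-2, 0], y = -2*u + 2 is on top; that piece has area ∫[-2,0] (-(-3*u^3/2 + 6*u)) du = 6.
On [0, 2], y = -3*u^3/2 + 4*u + 2 is on top; that piece has area ∫[0,2] (-3*u^3/2 + 6*u) du = 6.
Total enclosed area = 6 + 6 = 12.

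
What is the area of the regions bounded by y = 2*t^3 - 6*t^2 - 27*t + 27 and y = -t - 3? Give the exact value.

Set the curves equal: 2*t^3 - 6*t^2 - 27*t + 27 = -t - 3, so 2*t^3 - 6*t^2 - 26*t + 30 = 0, which factors as 2*(t - 5)*(t - 1)*(t + 3) = 0. The curves meet at t = -3, 1, 5.
On [-3, 1], y = 2*t^3 - 6*t^2 - 27*t + 27 is on top; that piece has area ∫[-3,1] (2*t^3 - 6*t^2 - 26*t + 30) dt = 128.
On [1, 5], y = -t - 3 is on top; that piece has area ∫[1,5] (-(2*t^3 - 6*t^2 - 26*t + 30)) dt = 128.
Total enclosed area = 128 + 128 = 256.

256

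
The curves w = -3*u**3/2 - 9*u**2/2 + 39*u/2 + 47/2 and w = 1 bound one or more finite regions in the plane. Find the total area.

192

Set the curves equal: -3*u**3/2 - 9*u**2/2 + 39*u/2 + 47/2 = 1, so -3*u**3/2 - 9*u**2/2 + 39*u/2 + 45/2 = 0, which factors as -3*(u - 3)*(u + 1)*(u + 5)/2 = 0. The curves meet at u = -5, -1, 3.
On [-5, -1], w = 1 is on top; that piece has area ∫[-5,-1] (-(-3*u**3/2 - 9*u**2/2 + 39*u/2 + 45/2)) du = 96.
On [-1, 3], w = -3*u**3/2 - 9*u**2/2 + 39*u/2 + 47/2 is on top; that piece has area ∫[-1,3] (-3*u**3/2 - 9*u**2/2 + 39*u/2 + 45/2) du = 96.
Total enclosed area = 96 + 96 = 192.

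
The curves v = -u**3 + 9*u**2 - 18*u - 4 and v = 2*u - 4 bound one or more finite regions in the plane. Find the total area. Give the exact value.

Set the curves equal: -u**3 + 9*u**2 - 18*u - 4 = 2*u - 4, so -u**3 + 9*u**2 - 20*u = 0, which factors as -u*(u - 5)*(u - 4) = 0. The curves meet at u = 0, 4, 5.
On [0, 4], v = 2*u - 4 is on top; that piece has area ∫[0,4] (-(-u**3 + 9*u**2 - 20*u)) du = 32.
On [4, 5], v = -u**3 + 9*u**2 - 18*u - 4 is on top; that piece has area ∫[4,5] (-u**3 + 9*u**2 - 20*u) du = 3/4.
Total enclosed area = 32 + 3/4 = 131/4.

131/4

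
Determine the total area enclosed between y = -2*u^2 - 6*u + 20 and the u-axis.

The curve meets the u-axis where -2*u^2 - 6*u + 20 = 0, i.e. -2*(u - 2)*(u + 5) = 0, at u = -5, 2.
On [-5, 2] the curve lies above the axis; ∫[-5,2] (-2*u^2 - 6*u + 20) du = 343/3, giving area 343/3.

343/3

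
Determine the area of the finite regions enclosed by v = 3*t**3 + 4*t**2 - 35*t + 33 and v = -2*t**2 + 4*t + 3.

Set the curves equal: 3*t**3 + 4*t**2 - 35*t + 33 = -2*t**2 + 4*t + 3, so 3*t**3 + 6*t**2 - 39*t + 30 = 0, which factors as 3*(t - 2)*(t - 1)*(t + 5) = 0. The curves meet at t = -5, 1, 2.
On [-5, 1], v = 3*t**3 + 4*t**2 - 35*t + 33 is on top; that piece has area ∫[-5,1] (3*t**3 + 6*t**2 - 39*t + 30) dt = 432.
On [1, 2], v = -2*t**2 + 4*t + 3 is on top; that piece has area ∫[1,2] (-(3*t**3 + 6*t**2 - 39*t + 30)) dt = 13/4.
Total enclosed area = 432 + 13/4 = 1741/4.

1741/4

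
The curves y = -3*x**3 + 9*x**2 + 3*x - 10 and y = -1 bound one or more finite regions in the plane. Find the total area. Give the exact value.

Set the curves equal: -3*x**3 + 9*x**2 + 3*x - 10 = -1, so -3*x**3 + 9*x**2 + 3*x - 9 = 0, which factors as -3*(x - 3)*(x - 1)*(x + 1) = 0. The curves meet at x = -1, 1, 3.
On [-1, 1], y = -1 is on top; that piece has area ∫[-1,1] (-(-3*x**3 + 9*x**2 + 3*x - 9)) dx = 12.
On [1, 3], y = -3*x**3 + 9*x**2 + 3*x - 10 is on top; that piece has area ∫[1,3] (-3*x**3 + 9*x**2 + 3*x - 9) dx = 12.
Total enclosed area = 12 + 12 = 24.

24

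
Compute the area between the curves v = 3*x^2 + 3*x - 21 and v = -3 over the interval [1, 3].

The difference (3*x^2 + 3*x - 21) - (-3) = 3*x^2 + 3*x - 18 changes sign at x = 2 inside [1, 3], so split the integral there.
∫[1,2] (3*x^2 + 3*x - 18) dx = -13/2; the area of that piece is 13/2.
∫[2,3] (3*x^2 + 3*x - 18) dx = 17/2.
Total area = 13/2 + 17/2 = 15.

15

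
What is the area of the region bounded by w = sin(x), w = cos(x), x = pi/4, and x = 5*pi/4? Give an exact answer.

On [pi/4, 5*pi/4], (sin(x)) - (cos(x)) = sin(x) - cos(x) is ≥ 0 throughout, so the area is a single integral of |sin(x) - cos(x)|.
∫[pi/4,5*pi/4] (sin(x) - cos(x)) dx = 2*sqrt(2).

2*sqrt(2)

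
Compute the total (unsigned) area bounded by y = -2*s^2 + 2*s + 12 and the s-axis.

125/3

The curve meets the s-axis where -2*s^2 + 2*s + 12 = 0, i.e. -2*(s - 3)*(s + 2) = 0, at s = -2, 3.
On [-2, 3] the curve lies above the axis; ∫[-2,3] (-2*s^2 + 2*s + 12) ds = 125/3, giving area 125/3.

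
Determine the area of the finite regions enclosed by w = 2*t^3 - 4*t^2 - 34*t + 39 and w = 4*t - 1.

Set the curves equal: 2*t^3 - 4*t^2 - 34*t + 39 = 4*t - 1, so 2*t^3 - 4*t^2 - 38*t + 40 = 0, which factors as 2*(t - 5)*(t - 1)*(t + 4) = 0. The curves meet at t = -4, 1, 5.
On [-4, 1], w = 2*t^3 - 4*t^2 - 34*t + 39 is on top; that piece has area ∫[-4,1] (2*t^3 - 4*t^2 - 38*t + 40) dt = 1625/6.
On [1, 5], w = 4*t - 1 is on top; that piece has area ∫[1,5] (-(2*t^3 - 4*t^2 - 38*t + 40)) dt = 448/3.
Total enclosed area = 1625/6 + 448/3 = 2521/6.

2521/6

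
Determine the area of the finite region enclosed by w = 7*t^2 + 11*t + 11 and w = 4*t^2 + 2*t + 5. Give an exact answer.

1/2

Set the curves equal: 7*t^2 + 11*t + 11 = 4*t^2 + 2*t + 5, so 3*t^2 + 9*t + 6 = 0, which factors as 3*(t + 1)*(t + 2) = 0. The curves meet at t = -2, -1.
On [-2, -1], w = 4*t^2 + 2*t + 5 is on top; that piece has area ∫[-2,-1] (-(3*t^2 + 9*t + 6)) dt = 1/2.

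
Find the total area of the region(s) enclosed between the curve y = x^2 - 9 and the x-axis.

The curve meets the x-axis where x^2 - 9 = 0, i.e. (x - 3)*(x + 3) = 0, at x = -3, 3.
On [-3, 3] the curve lies below the axis; ∫[-3,3] (x^2 - 9) dx = -36, giving area 36.

36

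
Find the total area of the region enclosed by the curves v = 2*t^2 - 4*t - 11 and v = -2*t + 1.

125/3

Set the curves equal: 2*t^2 - 4*t - 11 = -2*t + 1, so 2*t^2 - 2*t - 12 = 0, which factors as 2*(t - 3)*(t + 2) = 0. The curves meet at t = -2, 3.
On [-2, 3], v = -2*t + 1 is on top; that piece has area ∫[-2,3] (-(2*t^2 - 2*t - 12)) dt = 125/3.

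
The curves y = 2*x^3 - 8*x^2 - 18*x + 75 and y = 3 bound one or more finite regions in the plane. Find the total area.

1741/6

Set the curves equal: 2*x^3 - 8*x^2 - 18*x + 75 = 3, so 2*x^3 - 8*x^2 - 18*x + 72 = 0, which factors as 2*(x - 4)*(x - 3)*(x + 3) = 0. The curves meet at x = -3, 3, 4.
On [-3, 3], y = 2*x^3 - 8*x^2 - 18*x + 75 is on top; that piece has area ∫[-3,3] (2*x^3 - 8*x^2 - 18*x + 72) dx = 288.
On [3, 4], y = 3 is on top; that piece has area ∫[3,4] (-(2*x^3 - 8*x^2 - 18*x + 72)) dx = 13/6.
Total enclosed area = 288 + 13/6 = 1741/6.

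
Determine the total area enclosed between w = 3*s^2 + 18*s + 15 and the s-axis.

The curve meets the s-axis where 3*s^2 + 18*s + 15 = 0, i.e. 3*(s + 1)*(s + 5) = 0, at s = -5, -1.
On [-5, -1] the curve lies below the axis; ∫[-5,-1] (3*s^2 + 18*s + 15) ds = -32, giving area 32.

32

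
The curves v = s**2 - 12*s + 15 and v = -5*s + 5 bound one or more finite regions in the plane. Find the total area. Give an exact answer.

9/2

Set the curves equal: s**2 - 12*s + 15 = -5*s + 5, so s**2 - 7*s + 10 = 0, which factors as (s - 5)*(s - 2) = 0. The curves meet at s = 2, 5.
On [2, 5], v = -5*s + 5 is on top; that piece has area ∫[2,5] (-(s**2 - 7*s + 10)) ds = 9/2.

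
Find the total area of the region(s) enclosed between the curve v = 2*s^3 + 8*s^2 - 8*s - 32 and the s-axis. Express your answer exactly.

296/3

The curve meets the s-axis where 2*s^3 + 8*s^2 - 8*s - 32 = 0, i.e. 2*(s - 2)*(s + 2)*(s + 4) = 0, at s = -4, -2, 2.
On [-4, -2] the curve lies above the axis; ∫[-4,-2] (2*s^3 + 8*s^2 - 8*s - 32) ds = 40/3, giving area 40/3.
On [-2, 2] the curve lies below the axis; ∫[-2,2] (2*s^3 + 8*s^2 - 8*s - 32) ds = -256/3, giving area 256/3.
Total area = 40/3 + 256/3 = 296/3.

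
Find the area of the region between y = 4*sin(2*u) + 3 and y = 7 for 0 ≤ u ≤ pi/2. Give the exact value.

On [0, pi/2], (4*sin(2*u) + 3) - (7) = 4*sin(2*u) - 4 is ≤ 0 throughout, so the area is a single integral of |4*sin(2*u) - 4|.
∫[0,pi/2] (4*sin(2*u) - 4) du = 4 - 2*pi; the area of that piece is -4 + 2*pi.

-4 + 2*pi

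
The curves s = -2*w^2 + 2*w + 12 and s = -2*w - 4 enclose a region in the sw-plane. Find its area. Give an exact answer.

Both boundary curves give s as a function of w, so integrate with respect to w. Setting them equal: -2*w^2 + 4*w + 16 = 0, i.e. -2*(w - 4)*(w + 2) = 0, so they meet at w = -2, 4.
For w in [-2, 4], s = -2*w^2 + 2*w + 12 is on the right; area = ∫[-2,4] (-2*w^2 + 4*w + 16) dw = 72.

72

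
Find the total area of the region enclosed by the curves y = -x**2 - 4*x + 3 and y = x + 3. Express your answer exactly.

125/6

Set the curves equal: -x**2 - 4*x + 3 = x + 3, so -x**2 - 5*x = 0, which factors as -x*(x + 5) = 0. The curves meet at x = -5, 0.
On [-5, 0], y = -x**2 - 4*x + 3 is on top; that piece has area ∫[-5,0] (-x**2 - 5*x) dx = 125/6.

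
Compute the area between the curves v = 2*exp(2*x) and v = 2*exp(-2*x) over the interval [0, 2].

-2 + exp(-4) + exp(4)

On [0, 2], (2*exp(2*x)) - (2*exp(-2*x)) = 2*exp(2*x) - 2*exp(-2*x) is ≥ 0 throughout, so the area is a single integral of |2*exp(2*x) - 2*exp(-2*x)|.
∫[0,2] (2*exp(2*x) - 2*exp(-2*x)) dx = -2 + exp(-4) + exp(4).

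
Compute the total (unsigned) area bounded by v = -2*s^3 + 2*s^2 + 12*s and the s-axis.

The curve meets the s-axis where -2*s^3 + 2*s^2 + 12*s = 0, i.e. -2*s*(s - 3)*(s + 2) = 0, at s = -2, 0, 3.
On [-2, 0] the curve lies below the axis; ∫[-2,0] (-2*s^3 + 2*s^2 + 12*s) ds = -32/3, giving area 32/3.
On [0, 3] the curve lies above the axis; ∫[0,3] (-2*s^3 + 2*s^2 + 12*s) ds = 63/2, giving area 63/2.
Total area = 32/3 + 63/2 = 253/6.

253/6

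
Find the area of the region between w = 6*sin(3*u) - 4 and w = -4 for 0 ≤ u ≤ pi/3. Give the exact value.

4

On [0, pi/3], (6*sin(3*u) - 4) - (-4) = 6*sin(3*u) is ≥ 0 throughout, so the area is a single integral of |6*sin(3*u)|.
∫[0,pi/3] (6*sin(3*u)) du = 4.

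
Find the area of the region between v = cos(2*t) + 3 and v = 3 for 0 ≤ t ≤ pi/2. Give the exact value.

1

The difference (cos(2*t) + 3) - (3) = cos(2*t) changes sign at t = pi/4 inside [0, pi/2], so split the integral there.
∫[0,pi/4] (cos(2*t)) dt = 1/2.
∫[pi/4,pi/2] (cos(2*t)) dt = -1/2; the area of that piece is 1/2.
Total area = 1/2 + 1/2 = 1.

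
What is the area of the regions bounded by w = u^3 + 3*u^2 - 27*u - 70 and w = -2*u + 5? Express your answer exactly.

Set the curves equal: u^3 + 3*u^2 - 27*u - 70 = -2*u + 5, so u^3 + 3*u^2 - 25*u - 75 = 0, which factors as (u - 5)*(u + 3)*(u + 5) = 0. The curves meet at u = -5, -3, 5.
On [-5, -3], w = u^3 + 3*u^2 - 27*u - 70 is on top; that piece has area ∫[-5,-3] (u^3 + 3*u^2 - 25*u - 75) du = 12.
On [-3, 5], w = -2*u + 5 is on top; that piece has area ∫[-3,5] (-(u^3 + 3*u^2 - 25*u - 75)) du = 512.
Total enclosed area = 12 + 512 = 524.

524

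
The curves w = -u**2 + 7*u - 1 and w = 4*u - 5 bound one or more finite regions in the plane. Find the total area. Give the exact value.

125/6

Set the curves equal: -u**2 + 7*u - 1 = 4*u - 5, so -u**2 + 3*u + 4 = 0, which factors as -(u - 4)*(u + 1) = 0. The curves meet at u = -1, 4.
On [-1, 4], w = -u**2 + 7*u - 1 is on top; that piece has area ∫[-1,4] (-u**2 + 3*u + 4) du = 125/6.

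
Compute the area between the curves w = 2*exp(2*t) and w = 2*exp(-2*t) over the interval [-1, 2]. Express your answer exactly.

-4 + exp(-4) + exp(-2) + exp(2) + exp(4)

The difference (2*exp(2*t)) - (2*exp(-2*t)) = 2*exp(2*t) - 2*exp(-2*t) changes sign at t = 0 inside [-1, 2], so split the integral there.
∫[-1,0] (2*exp(2*t) - 2*exp(-2*t)) dt = -exp(2) - exp(-2) + 2; the area of that piece is -2 + exp(-2) + exp(2).
∫[0,2] (2*exp(2*t) - 2*exp(-2*t)) dt = -2 + exp(-4) + exp(4).
Total area = (-2 + exp(-2) + exp(2)) + (-2 + exp(-4) + exp(4)) = -4 + exp(-4) + exp(-2) + exp(2) + exp(4).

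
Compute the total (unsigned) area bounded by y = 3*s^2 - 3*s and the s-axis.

1/2

The curve meets the s-axis where 3*s^2 - 3*s = 0, i.e. 3*s*(s - 1) = 0, at s = 0, 1.
On [0, 1] the curve lies below the axis; ∫[0,1] (3*s^2 - 3*s) ds = -1/2, giving area 1/2.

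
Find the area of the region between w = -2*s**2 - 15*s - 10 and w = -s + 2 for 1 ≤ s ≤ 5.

896/3

On [1, 5], (-2*s**2 - 15*s - 10) - (-s + 2) = -2*s**2 - 14*s - 12 is ≤ 0 throughout, so the area is a single integral of |-2*s**2 - 14*s - 12|.
∫[1,5] (-2*s**2 - 14*s - 12) ds = -896/3; the area of that piece is 896/3.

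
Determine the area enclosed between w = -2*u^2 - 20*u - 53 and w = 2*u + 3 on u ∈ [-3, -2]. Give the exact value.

41/3

On [-3, -2], (-2*u^2 - 20*u - 53) - (2*u + 3) = -2*u^2 - 22*u - 56 is ≤ 0 throughout, so the area is a single integral of |-2*u^2 - 22*u - 56|.
∫[-3,-2] (-2*u^2 - 22*u - 56) du = -41/3; the area of that piece is 41/3.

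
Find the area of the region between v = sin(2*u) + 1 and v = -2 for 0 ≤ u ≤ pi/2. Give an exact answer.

On [0, pi/2], (sin(2*u) + 1) - (-2) = sin(2*u) + 3 is ≥ 0 throughout, so the area is a single integral of |sin(2*u) + 3|.
∫[0,pi/2] (sin(2*u) + 3) du = 1 + 3*pi/2.

1 + 3*pi/2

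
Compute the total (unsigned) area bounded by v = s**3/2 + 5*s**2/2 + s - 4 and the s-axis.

253/24

The curve meets the s-axis where s**3/2 + 5*s**2/2 + s - 4 = 0, i.e. (s - 1)*(s + 2)*(s + 4)/2 = 0, at s = -4, -2, 1.
On [-4, -2] the curve lies above the axis; ∫[-4,-2] (s**3/2 + 5*s**2/2 + s - 4) ds = 8/3, giving area 8/3.
On [-2, 1] the curve lies below the axis; ∫[-2,1] (s**3/2 + 5*s**2/2 + s - 4) ds = -63/8, giving area 63/8.
Total area = 8/3 + 63/8 = 253/24.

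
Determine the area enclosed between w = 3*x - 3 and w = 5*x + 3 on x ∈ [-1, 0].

On [-1, 0], (3*x - 3) - (5*x + 3) = -2*x - 6 is ≤ 0 throughout, so the area is a single integral of |-2*x - 6|.
∫[-1,0] (-2*x - 6) dx = -5; the area of that piece is 5.

5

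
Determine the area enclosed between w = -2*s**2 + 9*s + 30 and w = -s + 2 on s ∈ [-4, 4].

The difference (-2*s**2 + 9*s + 30) - (-s + 2) = -2*s**2 + 10*s + 28 changes sign at s = -2 inside [-4, 4], so split the integral there.
∫[-4,-2] (-2*s**2 + 10*s + 28) ds = -124/3; the area of that piece is 124/3.
∫[-2,4] (-2*s**2 + 10*s + 28) ds = 180.
Total area = 124/3 + 180 = 664/3.

664/3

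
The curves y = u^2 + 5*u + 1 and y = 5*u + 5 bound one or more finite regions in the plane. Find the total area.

32/3

Set the curves equal: u^2 + 5*u + 1 = 5*u + 5, so u^2 - 4 = 0, which factors as (u - 2)*(u + 2) = 0. The curves meet at u = -2, 2.
On [-2, 2], y = 5*u + 5 is on top; that piece has area ∫[-2,2] (-(u^2 - 4)) du = 32/3.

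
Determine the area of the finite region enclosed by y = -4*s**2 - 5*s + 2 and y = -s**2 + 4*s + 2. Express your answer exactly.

Set the curves equal: -4*s**2 - 5*s + 2 = -s**2 + 4*s + 2, so -3*s**2 - 9*s = 0, which factors as -3*s*(s + 3) = 0. The curves meet at s = -3, 0.
On [-3, 0], y = -4*s**2 - 5*s + 2 is on top; that piece has area ∫[-3,0] (-3*s**2 - 9*s) ds = 27/2.

27/2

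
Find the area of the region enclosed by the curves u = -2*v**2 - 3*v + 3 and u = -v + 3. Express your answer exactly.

Both boundary curves give u as a function of v, so integrate with respect to v. Setting them equal: -2*v**2 - 2*v = 0, i.e. -2*v*(v + 1) = 0, so they meet at v = -1, 0.
For v in [-1, 0], u = -2*v**2 - 3*v + 3 is on the right; area = ∫[-1,0] (-2*v**2 - 2*v) dv = 1/3.

1/3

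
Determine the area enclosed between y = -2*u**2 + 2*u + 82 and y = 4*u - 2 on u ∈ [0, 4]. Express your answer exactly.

On [0, 4], (-2*u**2 + 2*u + 82) - (4*u - 2) = -2*u**2 - 2*u + 84 is ≥ 0 throughout, so the area is a single integral of |-2*u**2 - 2*u + 84|.
∫[0,4] (-2*u**2 - 2*u + 84) du = 832/3.

832/3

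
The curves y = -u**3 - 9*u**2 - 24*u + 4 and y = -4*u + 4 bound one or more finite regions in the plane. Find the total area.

Set the curves equal: -u**3 - 9*u**2 - 24*u + 4 = -4*u + 4, so -u**3 - 9*u**2 - 20*u = 0, which factors as -u*(u + 4)*(u + 5) = 0. The curves meet at u = -5, -4, 0.
On [-5, -4], y = -4*u + 4 is on top; that piece has area ∫[-5,-4] (-(-u**3 - 9*u**2 - 20*u)) du = 3/4.
On [-4, 0], y = -u**3 - 9*u**2 - 24*u + 4 is on top; that piece has area ∫[-4,0] (-u**3 - 9*u**2 - 20*u) du = 32.
Total enclosed area = 3/4 + 32 = 131/4.

131/4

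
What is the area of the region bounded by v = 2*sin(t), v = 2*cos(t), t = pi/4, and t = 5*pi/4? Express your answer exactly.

4*sqrt(2)

On [pi/4, 5*pi/4], (2*sin(t)) - (2*cos(t)) = 2*sin(t) - 2*cos(t) is ≥ 0 throughout, so the area is a single integral of |2*sin(t) - 2*cos(t)|.
∫[pi/4,5*pi/4] (2*sin(t) - 2*cos(t)) dt = 4*sqrt(2).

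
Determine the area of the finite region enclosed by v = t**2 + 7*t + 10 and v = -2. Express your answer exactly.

1/6

Set the curves equal: t**2 + 7*t + 10 = -2, so t**2 + 7*t + 12 = 0, which factors as (t + 3)*(t + 4) = 0. The curves meet at t = -4, -3.
On [-4, -3], v = -2 is on top; that piece has area ∫[-4,-3] (-(t**2 + 7*t + 12)) dt = 1/6.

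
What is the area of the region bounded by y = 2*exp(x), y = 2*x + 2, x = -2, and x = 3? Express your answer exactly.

On [-2, 3], (2*exp(x)) - (2*x + 2) = -2*x + 2*exp(x) - 2 is ≥ 0 throughout, so the area is a single integral of |-2*x + 2*exp(x) - 2|.
∫[-2,3] (-2*x + 2*exp(x) - 2) dx = -15 - 2*exp(-2) + 2*exp(3).

-15 - 2*exp(-2) + 2*exp(3)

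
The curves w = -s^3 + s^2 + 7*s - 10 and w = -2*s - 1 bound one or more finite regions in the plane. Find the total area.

148/3

Set the curves equal: -s^3 + s^2 + 7*s - 10 = -2*s - 1, so -s^3 + s^2 + 9*s - 9 = 0, which factors as -(s - 3)*(s - 1)*(s + 3) = 0. The curves meet at s = -3, 1, 3.
On [-3, 1], w = -2*s - 1 is on top; that piece has area ∫[-3,1] (-(-s^3 + s^2 + 9*s - 9)) ds = 128/3.
On [1, 3], w = -s^3 + s^2 + 7*s - 10 is on top; that piece has area ∫[1,3] (-s^3 + s^2 + 9*s - 9) ds = 20/3.
Total enclosed area = 128/3 + 20/3 = 148/3.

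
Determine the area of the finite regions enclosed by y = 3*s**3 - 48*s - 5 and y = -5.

384

Set the curves equal: 3*s**3 - 48*s - 5 = -5, so 3*s**3 - 48*s = 0, which factors as 3*s*(s - 4)*(s + 4) = 0. The curves meet at s = -4, 0, 4.
On [-4, 0], y = 3*s**3 - 48*s - 5 is on top; that piece has area ∫[-4,0] (3*s**3 - 48*s) ds = 192.
On [0, 4], y = -5 is on top; that piece has area ∫[0,4] (-(3*s**3 - 48*s)) ds = 192.
Total enclosed area = 192 + 192 = 384.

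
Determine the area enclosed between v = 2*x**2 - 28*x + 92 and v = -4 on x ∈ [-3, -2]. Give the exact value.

536/3

On [-3, -2], (2*x**2 - 28*x + 92) - (-4) = 2*x**2 - 28*x + 96 is ≥ 0 throughout, so the area is a single integral of |2*x**2 - 28*x + 96|.
∫[-3,-2] (2*x**2 - 28*x + 96) dx = 536/3.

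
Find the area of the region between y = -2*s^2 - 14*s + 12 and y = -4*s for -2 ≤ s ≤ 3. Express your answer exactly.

235/3

The difference (-2*s^2 - 14*s + 12) - (-4*s) = -2*s^2 - 10*s + 12 changes sign at s = 1 inside [-2, 3], so split the integral there.
∫[-2,1] (-2*s^2 - 10*s + 12) ds = 45.
∫[1,3] (-2*s^2 - 10*s + 12) ds = -100/3; the area of that piece is 100/3.
Total area = 45 + 100/3 = 235/3.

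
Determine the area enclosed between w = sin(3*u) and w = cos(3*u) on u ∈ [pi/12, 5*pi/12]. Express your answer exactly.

On [pi/12, 5*pi/12], (sin(3*u)) - (cos(3*u)) = sin(3*u) - cos(3*u) is ≥ 0 throughout, so the area is a single integral of |sin(3*u) - cos(3*u)|.
∫[pi/12,5*pi/12] (sin(3*u) - cos(3*u)) du = 2*sqrt(2)/3.

2*sqrt(2)/3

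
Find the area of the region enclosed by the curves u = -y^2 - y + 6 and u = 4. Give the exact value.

9/2

Both boundary curves give u as a function of y, so integrate with respect to y. Setting them equal: -y^2 - y + 2 = 0, i.e. -(y - 1)*(y + 2) = 0, so they meet at y = -2, 1.
For y in [-2, 1], u = -y^2 - y + 6 is on the right; area = ∫[-2,1] (-y^2 - y + 2) dy = 9/2.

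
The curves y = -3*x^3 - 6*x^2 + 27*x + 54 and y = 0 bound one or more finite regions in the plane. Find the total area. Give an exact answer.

Set the curves equal: -3*x^3 - 6*x^2 + 27*x + 54 = 0, so -3*x^3 - 6*x^2 + 27*x + 54 = 0, which factors as -3*(x - 3)*(x + 2)*(x + 3) = 0. The curves meet at x = -3, -2, 3.
On [-3, -2], y = 0 is on top; that piece has area ∫[-3,-2] (-(-3*x^3 - 6*x^2 + 27*x + 54)) dx = 11/4.
On [-2, 3], y = -3*x^3 - 6*x^2 + 27*x + 54 is on top; that piece has area ∫[-2,3] (-3*x^3 - 6*x^2 + 27*x + 54) dx = 875/4.
Total enclosed area = 11/4 + 875/4 = 443/2.

443/2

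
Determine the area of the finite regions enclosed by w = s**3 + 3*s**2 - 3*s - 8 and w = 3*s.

81/2

Set the curves equal: s**3 + 3*s**2 - 3*s - 8 = 3*s, so s**3 + 3*s**2 - 6*s - 8 = 0, which factors as (s - 2)*(s + 1)*(s + 4) = 0. The curves meet at s = -4, -1, 2.
On [-4, -1], w = s**3 + 3*s**2 - 3*s - 8 is on top; that piece has area ∫[-4,-1] (s**3 + 3*s**2 - 6*s - 8) ds = 81/4.
On [-1, 2], w = 3*s is on top; that piece has area ∫[-1,2] (-(s**3 + 3*s**2 - 6*s - 8)) ds = 81/4.
Total enclosed area = 81/4 + 81/4 = 81/2.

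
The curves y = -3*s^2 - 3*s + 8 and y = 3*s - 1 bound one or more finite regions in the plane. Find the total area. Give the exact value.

Set the curves equal: -3*s^2 - 3*s + 8 = 3*s - 1, so -3*s^2 - 6*s + 9 = 0, which factors as -3*(s - 1)*(s + 3) = 0. The curves meet at s = -3, 1.
On [-3, 1], y = -3*s^2 - 3*s + 8 is on top; that piece has area ∫[-3,1] (-3*s^2 - 6*s + 9) ds = 32.

32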